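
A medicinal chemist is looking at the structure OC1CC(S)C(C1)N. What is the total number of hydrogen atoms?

11

Walk through each heavy atom and fill implicit hydrogens from standard valence (C 4, N 3, O 2, S 2, halogen 1):
  atom 1: O, bond orders sum to 1 (valence 2) → 1 H
  atom 2: C, bond orders sum to 3 (valence 4) → 1 H
  atom 3: C, bond orders sum to 2 (valence 4) → 2 H
  atom 4: C, bond orders sum to 3 (valence 4) → 1 H
  atom 5: S, bond orders sum to 1 (valence 2) → 1 H
  atom 6: C, bond orders sum to 3 (valence 4) → 1 H
  atom 7: C, bond orders sum to 2 (valence 4) → 2 H
  atom 8: N, bond orders sum to 1 (valence 3) → 2 H
Total hydrogens: 11.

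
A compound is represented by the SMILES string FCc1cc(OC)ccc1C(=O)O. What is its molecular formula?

Walk through each heavy atom and fill implicit hydrogens from standard valence (C 4, N 3, O 2, S 2, halogen 1); for lowercase aromatic atoms, an aromatic c carries 1 H when it has two neighbours and 0 H with three, and aromatic n carries 0 H:
  atom 1: F (halogen, monovalent) → 0 H
  atom 2: C, bond orders sum to 2 (valence 4) → 2 H
  atom 3: aromatic c, 3 neighbours → 0 H
  atom 4: aromatic c, 2 neighbours → 1 H
  atom 5: aromatic c, 3 neighbours → 0 H
  atom 6: O, bond orders sum to 2 (valence 2) → 0 H
  atom 7: C, bond orders sum to 1 (valence 4) → 3 H
  atom 8: aromatic c, 2 neighbours → 1 H
  atom 9: aromatic c, 2 neighbours → 1 H
  atom 10: aromatic c, 3 neighbours → 0 H
  atom 11: C, bond orders sum to 4 (valence 4) → 0 H
  atom 12: O, bond orders sum to 2 (valence 2) → 0 H
  atom 13: O, bond orders sum to 1 (valence 2) → 1 H
Totals → C:9, H:9, F:1, O:3.
In Hill order: C9H9FO3.

C9H9FO3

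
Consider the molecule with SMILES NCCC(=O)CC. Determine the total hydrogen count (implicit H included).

11

Walk through each heavy atom and fill implicit hydrogens from standard valence (C 4, N 3, O 2, S 2, halogen 1):
  atom 1: N, bond orders sum to 1 (valence 3) → 2 H
  atom 2: C, bond orders sum to 2 (valence 4) → 2 H
  atom 3: C, bond orders sum to 2 (valence 4) → 2 H
  atom 4: C, bond orders sum to 4 (valence 4) → 0 H
  atom 5: O, bond orders sum to 2 (valence 2) → 0 H
  atom 6: C, bond orders sum to 2 (valence 4) → 2 H
  atom 7: C, bond orders sum to 1 (valence 4) → 3 H
Total hydrogens: 11.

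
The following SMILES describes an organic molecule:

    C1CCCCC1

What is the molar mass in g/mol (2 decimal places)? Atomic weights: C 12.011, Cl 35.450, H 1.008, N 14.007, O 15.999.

First, the molecular formula is C6H12 (counting implicit H from valence).
  C: 6 × 12.011 = 72.066
  H: 12 × 1.008 = 12.096
Sum: 6×12.011 + 12×1.008 = 84.162 → 84.16 g/mol.

84.16 g/mol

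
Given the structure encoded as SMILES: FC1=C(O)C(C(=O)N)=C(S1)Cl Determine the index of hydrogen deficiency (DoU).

4

Degree of unsaturation = (number of rings) + (number of π bonds).
Ring closures in the SMILES: 1.
π bonds: 3 double bonds (each 1 DoU) → 3 DoU from unsaturation.
Total DoU = 1 + 3 = 4.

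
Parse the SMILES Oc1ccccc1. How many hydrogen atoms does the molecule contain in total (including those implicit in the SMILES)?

Walk through each heavy atom and fill implicit hydrogens from standard valence (C 4, N 3, O 2, S 2, halogen 1); for lowercase aromatic atoms, an aromatic c carries 1 H when it has two neighbours and 0 H with three, and aromatic n carries 0 H:
  atom 1: O, bond orders sum to 1 (valence 2) → 1 H
  atom 2: aromatic c, 3 neighbours → 0 H
  atom 3: aromatic c, 2 neighbours → 1 H
  atom 4: aromatic c, 2 neighbours → 1 H
  atom 5: aromatic c, 2 neighbours → 1 H
  atom 6: aromatic c, 2 neighbours → 1 H
  atom 7: aromatic c, 2 neighbours → 1 H
Total hydrogens: 6.

6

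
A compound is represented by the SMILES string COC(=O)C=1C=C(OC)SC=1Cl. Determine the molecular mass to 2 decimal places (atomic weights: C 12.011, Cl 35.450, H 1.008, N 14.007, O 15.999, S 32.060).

206.64 g/mol

First, the molecular formula is C7H7ClO3S (counting implicit H from valence).
  C: 7 × 12.011 = 84.077
  Cl: 1 × 35.450 = 35.450
  H: 7 × 1.008 = 7.056
  O: 3 × 15.999 = 47.997
  S: 1 × 32.060 = 32.060
Sum: 7×12.011 + 1×35.450 + 7×1.008 + 3×15.999 + 1×32.060 = 206.640 → 206.64 g/mol.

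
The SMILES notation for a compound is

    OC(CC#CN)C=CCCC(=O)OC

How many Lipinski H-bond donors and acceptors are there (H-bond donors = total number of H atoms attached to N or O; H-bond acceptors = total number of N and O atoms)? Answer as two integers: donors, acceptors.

3, 4

Donors: find every N or O and count the H atoms it carries.
  atom 1 (O): bond orders sum to 1 → 1 H
  atom 6 (N): bond orders sum to 1 → 2 H
  atom 12 (O): bond orders sum to 2 → 0 H
  atom 13 (O): bond orders sum to 2 → 0 H
Lipinski HBD = 3.
Acceptors: N atoms = 1, O atoms = 3 → HBA = 4.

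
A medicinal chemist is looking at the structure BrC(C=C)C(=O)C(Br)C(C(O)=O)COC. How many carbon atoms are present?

9

Count every carbon token in the SMILES (each C, including those in ring-closure positions and inside branches).
Carbon count: 9.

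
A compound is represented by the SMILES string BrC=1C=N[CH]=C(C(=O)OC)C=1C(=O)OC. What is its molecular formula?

C9H8BrNO4

Walk through each heavy atom and fill implicit hydrogens from standard valence (C 4, N 3, O 2, S 2, halogen 1):
  atom 1: Br (halogen, monovalent) → 0 H
  atom 2: C, bond orders sum to 4 (valence 4) → 0 H
  atom 3: C, bond orders sum to 3 (valence 4) → 1 H
  atom 4: N, bond orders sum to 3 (valence 3) → 0 H
  atom 5: C with explicit H count 1
  atom 6: C, bond orders sum to 4 (valence 4) → 0 H
  atom 7: C, bond orders sum to 4 (valence 4) → 0 H
  atom 8: O, bond orders sum to 2 (valence 2) → 0 H
  atom 9: O, bond orders sum to 2 (valence 2) → 0 H
  atom 10: C, bond orders sum to 1 (valence 4) → 3 H
  atom 11: C, bond orders sum to 4 (valence 4) → 0 H
  atom 12: C, bond orders sum to 4 (valence 4) → 0 H
  atom 13: O, bond orders sum to 2 (valence 2) → 0 H
  atom 14: O, bond orders sum to 2 (valence 2) → 0 H
  atom 15: C, bond orders sum to 1 (valence 4) → 3 H
Totals → C:9, H:8, Br:1, N:1, O:4.
In Hill order: C9H8BrNO4.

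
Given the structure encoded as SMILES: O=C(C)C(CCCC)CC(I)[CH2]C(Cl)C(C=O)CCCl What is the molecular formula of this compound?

Walk through each heavy atom and fill implicit hydrogens from standard valence (C 4, N 3, O 2, S 2, halogen 1):
  atom 1: O, bond orders sum to 2 (valence 2) → 0 H
  atom 2: C, bond orders sum to 4 (valence 4) → 0 H
  atom 3: C, bond orders sum to 1 (valence 4) → 3 H
  atom 4: C, bond orders sum to 3 (valence 4) → 1 H
  atom 5: C, bond orders sum to 2 (valence 4) → 2 H
  atom 6: C, bond orders sum to 2 (valence 4) → 2 H
  atom 7: C, bond orders sum to 2 (valence 4) → 2 H
  atom 8: C, bond orders sum to 1 (valence 4) → 3 H
  atom 9: C, bond orders sum to 2 (valence 4) → 2 H
  atom 10: C, bond orders sum to 3 (valence 4) → 1 H
  atom 11: I (halogen, monovalent) → 0 H
  atom 12: C with explicit H count 2
  atom 13: C, bond orders sum to 3 (valence 4) → 1 H
  atom 14: Cl (halogen, monovalent) → 0 H
  atom 15: C, bond orders sum to 3 (valence 4) → 1 H
  atom 16: C, bond orders sum to 3 (valence 4) → 1 H
  atom 17: O, bond orders sum to 2 (valence 2) → 0 H
  atom 18: C, bond orders sum to 2 (valence 4) → 2 H
  atom 19: C, bond orders sum to 2 (valence 4) → 2 H
  atom 20: Cl (halogen, monovalent) → 0 H
Totals → C:15, H:25, Cl:2, I:1, O:2.

C15H25Cl2IO2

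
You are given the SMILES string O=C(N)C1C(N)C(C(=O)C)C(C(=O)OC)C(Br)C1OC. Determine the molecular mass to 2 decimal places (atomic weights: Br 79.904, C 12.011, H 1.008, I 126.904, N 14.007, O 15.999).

First, the molecular formula is C12H19BrN2O5 (counting implicit H from valence).
  Br: 1 × 79.904 = 79.904
  C: 12 × 12.011 = 144.132
  H: 19 × 1.008 = 19.152
  N: 2 × 14.007 = 28.014
  O: 5 × 15.999 = 79.995
Sum: 1×79.904 + 12×12.011 + 19×1.008 + 2×14.007 + 5×15.999 = 351.197 → 351.20 g/mol.

351.20 g/mol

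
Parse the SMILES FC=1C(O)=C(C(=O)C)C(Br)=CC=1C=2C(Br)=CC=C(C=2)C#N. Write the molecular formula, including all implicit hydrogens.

C15H8Br2FNO2

Walk through each heavy atom and fill implicit hydrogens from standard valence (C 4, N 3, O 2, S 2, halogen 1):
  atom 1: F (halogen, monovalent) → 0 H
  atom 2: C, bond orders sum to 4 (valence 4) → 0 H
  atom 3: C, bond orders sum to 4 (valence 4) → 0 H
  atom 4: O, bond orders sum to 1 (valence 2) → 1 H
  atom 5: C, bond orders sum to 4 (valence 4) → 0 H
  atom 6: C, bond orders sum to 4 (valence 4) → 0 H
  atom 7: O, bond orders sum to 2 (valence 2) → 0 H
  atom 8: C, bond orders sum to 1 (valence 4) → 3 H
  atom 9: C, bond orders sum to 4 (valence 4) → 0 H
  atom 10: Br (halogen, monovalent) → 0 H
  atom 11: C, bond orders sum to 3 (valence 4) → 1 H
  atom 12: C, bond orders sum to 4 (valence 4) → 0 H
  atom 13: C, bond orders sum to 4 (valence 4) → 0 H
  atom 14: C, bond orders sum to 4 (valence 4) → 0 H
  atom 15: Br (halogen, monovalent) → 0 H
  atom 16: C, bond orders sum to 3 (valence 4) → 1 H
  atom 17: C, bond orders sum to 3 (valence 4) → 1 H
  atom 18: C, bond orders sum to 4 (valence 4) → 0 H
  atom 19: C, bond orders sum to 3 (valence 4) → 1 H
  atom 20: C, bond orders sum to 4 (valence 4) → 0 H
  atom 21: N, bond orders sum to 3 (valence 3) → 0 H
Totals → C:15, H:8, Br:2, F:1, N:1, O:2.
In Hill order: C15H8Br2FNO2.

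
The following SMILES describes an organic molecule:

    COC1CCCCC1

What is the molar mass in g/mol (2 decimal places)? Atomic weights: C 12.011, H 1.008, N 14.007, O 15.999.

First, the molecular formula is C7H14O (counting implicit H from valence).
  C: 7 × 12.011 = 84.077
  H: 14 × 1.008 = 14.112
  O: 1 × 15.999 = 15.999
Sum: 7×12.011 + 14×1.008 + 1×15.999 = 114.188 → 114.19 g/mol.

114.19 g/mol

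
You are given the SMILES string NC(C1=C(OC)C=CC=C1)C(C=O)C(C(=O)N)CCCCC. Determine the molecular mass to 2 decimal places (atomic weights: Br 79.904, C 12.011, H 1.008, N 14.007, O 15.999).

306.41 g/mol

First, the molecular formula is C17H26N2O3 (counting implicit H from valence).
  C: 17 × 12.011 = 204.187
  H: 26 × 1.008 = 26.208
  N: 2 × 14.007 = 28.014
  O: 3 × 15.999 = 47.997
Sum: 17×12.011 + 26×1.008 + 2×14.007 + 3×15.999 = 306.406 → 306.41 g/mol.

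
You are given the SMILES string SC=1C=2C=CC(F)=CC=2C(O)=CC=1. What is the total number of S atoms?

1

Scan the SMILES for S atoms (remember two-letter symbols like Cl and Br are single atoms).
Sulfur count: 1.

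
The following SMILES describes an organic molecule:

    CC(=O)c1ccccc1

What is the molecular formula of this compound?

Walk through each heavy atom and fill implicit hydrogens from standard valence (C 4, N 3, O 2, S 2, halogen 1); for lowercase aromatic atoms, an aromatic c carries 1 H when it has two neighbours and 0 H with three, and aromatic n carries 0 H:
  atom 1: C, bond orders sum to 1 (valence 4) → 3 H
  atom 2: C, bond orders sum to 4 (valence 4) → 0 H
  atom 3: O, bond orders sum to 2 (valence 2) → 0 H
  atom 4: aromatic c, 3 neighbours → 0 H
  atom 5: aromatic c, 2 neighbours → 1 H
  atom 6: aromatic c, 2 neighbours → 1 H
  atom 7: aromatic c, 2 neighbours → 1 H
  atom 8: aromatic c, 2 neighbours → 1 H
  atom 9: aromatic c, 2 neighbours → 1 H
Totals → C:8, H:8, O:1.

C8H8O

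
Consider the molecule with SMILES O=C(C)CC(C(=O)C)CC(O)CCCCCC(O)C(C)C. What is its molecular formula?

C17H32O4

Walk through each heavy atom and fill implicit hydrogens from standard valence (C 4, N 3, O 2, S 2, halogen 1):
  atom 1: O, bond orders sum to 2 (valence 2) → 0 H
  atom 2: C, bond orders sum to 4 (valence 4) → 0 H
  atom 3: C, bond orders sum to 1 (valence 4) → 3 H
  atom 4: C, bond orders sum to 2 (valence 4) → 2 H
  atom 5: C, bond orders sum to 3 (valence 4) → 1 H
  atom 6: C, bond orders sum to 4 (valence 4) → 0 H
  atom 7: O, bond orders sum to 2 (valence 2) → 0 H
  atom 8: C, bond orders sum to 1 (valence 4) → 3 H
  atom 9: C, bond orders sum to 2 (valence 4) → 2 H
  atom 10: C, bond orders sum to 3 (valence 4) → 1 H
  atom 11: O, bond orders sum to 1 (valence 2) → 1 H
  atom 12: C, bond orders sum to 2 (valence 4) → 2 H
  atom 13: C, bond orders sum to 2 (valence 4) → 2 H
  atom 14: C, bond orders sum to 2 (valence 4) → 2 H
  atom 15: C, bond orders sum to 2 (valence 4) → 2 H
  atom 16: C, bond orders sum to 2 (valence 4) → 2 H
  atom 17: C, bond orders sum to 3 (valence 4) → 1 H
  atom 18: O, bond orders sum to 1 (valence 2) → 1 H
  atom 19: C, bond orders sum to 3 (valence 4) → 1 H
  atom 20: C, bond orders sum to 1 (valence 4) → 3 H
  atom 21: C, bond orders sum to 1 (valence 4) → 3 H
Totals → C:17, H:32, O:4.
In Hill order: C17H32O4.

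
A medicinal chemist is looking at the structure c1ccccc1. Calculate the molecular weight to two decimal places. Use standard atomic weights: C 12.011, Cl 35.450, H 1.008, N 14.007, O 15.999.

First, the molecular formula is C6H6 (counting implicit H from valence).
  C: 6 × 12.011 = 72.066
  H: 6 × 1.008 = 6.048
Sum: 6×12.011 + 6×1.008 = 78.114 → 78.11 g/mol.

78.11 g/mol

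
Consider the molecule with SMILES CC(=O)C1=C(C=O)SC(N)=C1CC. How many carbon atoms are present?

Count every carbon token in the SMILES (each C, including those in ring-closure positions and inside branches).
Carbon count: 9.

9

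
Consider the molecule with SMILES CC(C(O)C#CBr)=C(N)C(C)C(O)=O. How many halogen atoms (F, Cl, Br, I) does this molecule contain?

Halogen atoms appear at heavy-atom position 7 (1×Br).
Other groups present: 1 alkene, 1 alkyne, 1 carboxylic acid, 1 hydroxyl, 1 primary amine.
Halogen count: 1.

1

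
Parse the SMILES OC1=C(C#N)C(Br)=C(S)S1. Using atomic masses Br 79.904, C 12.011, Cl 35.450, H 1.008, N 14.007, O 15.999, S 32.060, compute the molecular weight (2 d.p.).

236.10 g/mol

First, the molecular formula is C5H2BrNOS2 (counting implicit H from valence).
  Br: 1 × 79.904 = 79.904
  C: 5 × 12.011 = 60.055
  H: 2 × 1.008 = 2.016
  N: 1 × 14.007 = 14.007
  O: 1 × 15.999 = 15.999
  S: 2 × 32.060 = 64.120
Sum: 1×79.904 + 5×12.011 + 2×1.008 + 1×14.007 + 1×15.999 + 2×32.060 = 236.101 → 236.10 g/mol.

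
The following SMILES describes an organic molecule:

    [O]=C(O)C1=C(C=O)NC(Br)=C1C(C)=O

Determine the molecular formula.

Walk through each heavy atom and fill implicit hydrogens from standard valence (C 4, N 3, O 2, S 2, halogen 1):
  atom 1: O with explicit H count 0
  atom 2: C, bond orders sum to 4 (valence 4) → 0 H
  atom 3: O, bond orders sum to 1 (valence 2) → 1 H
  atom 4: C, bond orders sum to 4 (valence 4) → 0 H
  atom 5: C, bond orders sum to 4 (valence 4) → 0 H
  atom 6: C, bond orders sum to 3 (valence 4) → 1 H
  atom 7: O, bond orders sum to 2 (valence 2) → 0 H
  atom 8: N, bond orders sum to 2 (valence 3) → 1 H
  atom 9: C, bond orders sum to 4 (valence 4) → 0 H
  atom 10: Br (halogen, monovalent) → 0 H
  atom 11: C, bond orders sum to 4 (valence 4) → 0 H
  atom 12: C, bond orders sum to 4 (valence 4) → 0 H
  atom 13: C, bond orders sum to 1 (valence 4) → 3 H
  atom 14: O, bond orders sum to 2 (valence 2) → 0 H
Totals → C:8, H:6, Br:1, N:1, O:4.
In Hill order: C8H6BrNO4.

C8H6BrNO4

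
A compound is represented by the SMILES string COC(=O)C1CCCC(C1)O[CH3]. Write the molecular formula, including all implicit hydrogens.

C9H16O3

Walk through each heavy atom and fill implicit hydrogens from standard valence (C 4, N 3, O 2, S 2, halogen 1):
  atom 1: C, bond orders sum to 1 (valence 4) → 3 H
  atom 2: O, bond orders sum to 2 (valence 2) → 0 H
  atom 3: C, bond orders sum to 4 (valence 4) → 0 H
  atom 4: O, bond orders sum to 2 (valence 2) → 0 H
  atom 5: C, bond orders sum to 3 (valence 4) → 1 H
  atom 6: C, bond orders sum to 2 (valence 4) → 2 H
  atom 7: C, bond orders sum to 2 (valence 4) → 2 H
  atom 8: C, bond orders sum to 2 (valence 4) → 2 H
  atom 9: C, bond orders sum to 3 (valence 4) → 1 H
  atom 10: C, bond orders sum to 2 (valence 4) → 2 H
  atom 11: O, bond orders sum to 2 (valence 2) → 0 H
  atom 12: C with explicit H count 3
Totals → C:9, H:16, O:3.
In Hill order: C9H16O3.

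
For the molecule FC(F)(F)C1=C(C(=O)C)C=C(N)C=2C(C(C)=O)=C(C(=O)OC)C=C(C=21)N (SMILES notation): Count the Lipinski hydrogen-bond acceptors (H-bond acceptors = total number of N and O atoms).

N atoms: 2; O atoms: 4.
Lipinski HBA = 2 + 4 = 6.

6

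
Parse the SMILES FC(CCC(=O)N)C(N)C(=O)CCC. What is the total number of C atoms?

Count every carbon token in the SMILES (each C, including those in ring-closure positions and inside branches).
Carbon count: 9.

9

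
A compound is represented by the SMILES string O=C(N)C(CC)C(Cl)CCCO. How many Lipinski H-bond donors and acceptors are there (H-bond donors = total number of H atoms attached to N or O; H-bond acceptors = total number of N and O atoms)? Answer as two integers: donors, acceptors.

3, 3

Donors: find every N or O and count the H atoms it carries.
  atom 1 (O): bond orders sum to 2 → 0 H
  atom 3 (N): bond orders sum to 1 → 2 H
  atom 12 (O): bond orders sum to 1 → 1 H
Lipinski HBD = 3.
Acceptors: N atoms = 1, O atoms = 2 → HBA = 3.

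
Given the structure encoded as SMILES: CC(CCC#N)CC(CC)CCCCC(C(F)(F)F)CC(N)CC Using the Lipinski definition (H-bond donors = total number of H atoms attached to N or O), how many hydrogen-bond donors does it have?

Donors: find every N or O and count the H atoms it carries.
  atom 6 (N): bond orders sum to 3 → 0 H
  atom 22 (N): bond orders sum to 1 → 2 H
Lipinski HBD = 2.

2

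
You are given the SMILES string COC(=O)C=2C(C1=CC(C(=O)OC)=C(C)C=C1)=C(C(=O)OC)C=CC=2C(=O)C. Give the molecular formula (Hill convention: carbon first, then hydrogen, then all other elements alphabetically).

Walk through each heavy atom and fill implicit hydrogens from standard valence (C 4, N 3, O 2, S 2, halogen 1):
  atom 1: C, bond orders sum to 1 (valence 4) → 3 H
  atom 2: O, bond orders sum to 2 (valence 2) → 0 H
  atom 3: C, bond orders sum to 4 (valence 4) → 0 H
  atom 4: O, bond orders sum to 2 (valence 2) → 0 H
  atom 5: C, bond orders sum to 4 (valence 4) → 0 H
  atom 6: C, bond orders sum to 4 (valence 4) → 0 H
  atom 7: C, bond orders sum to 4 (valence 4) → 0 H
  atom 8: C, bond orders sum to 3 (valence 4) → 1 H
  atom 9: C, bond orders sum to 4 (valence 4) → 0 H
  atom 10: C, bond orders sum to 4 (valence 4) → 0 H
  atom 11: O, bond orders sum to 2 (valence 2) → 0 H
  atom 12: O, bond orders sum to 2 (valence 2) → 0 H
  atom 13: C, bond orders sum to 1 (valence 4) → 3 H
  atom 14: C, bond orders sum to 4 (valence 4) → 0 H
  atom 15: C, bond orders sum to 1 (valence 4) → 3 H
  atom 16: C, bond orders sum to 3 (valence 4) → 1 H
  atom 17: C, bond orders sum to 3 (valence 4) → 1 H
  atom 18: C, bond orders sum to 4 (valence 4) → 0 H
  atom 19: C, bond orders sum to 4 (valence 4) → 0 H
  atom 20: O, bond orders sum to 2 (valence 2) → 0 H
  atom 21: O, bond orders sum to 2 (valence 2) → 0 H
  atom 22: C, bond orders sum to 1 (valence 4) → 3 H
  atom 23: C, bond orders sum to 3 (valence 4) → 1 H
  atom 24: C, bond orders sum to 3 (valence 4) → 1 H
  atom 25: C, bond orders sum to 4 (valence 4) → 0 H
  atom 26: C, bond orders sum to 4 (valence 4) → 0 H
  atom 27: O, bond orders sum to 2 (valence 2) → 0 H
  atom 28: C, bond orders sum to 1 (valence 4) → 3 H
Totals → C:21, H:20, O:7.

C21H20O7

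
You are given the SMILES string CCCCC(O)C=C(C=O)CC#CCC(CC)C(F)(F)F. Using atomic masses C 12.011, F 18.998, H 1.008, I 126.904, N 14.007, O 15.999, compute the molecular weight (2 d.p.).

First, the molecular formula is C16H23F3O2 (counting implicit H from valence).
  C: 16 × 12.011 = 192.176
  F: 3 × 18.998 = 56.994
  H: 23 × 1.008 = 23.184
  O: 2 × 15.999 = 31.998
Sum: 16×12.011 + 3×18.998 + 23×1.008 + 2×15.999 = 304.352 → 304.35 g/mol.

304.35 g/mol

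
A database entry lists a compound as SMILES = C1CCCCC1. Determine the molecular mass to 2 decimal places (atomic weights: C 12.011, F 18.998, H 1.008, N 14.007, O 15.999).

84.16 g/mol

First, the molecular formula is C6H12 (counting implicit H from valence).
  C: 6 × 12.011 = 72.066
  H: 12 × 1.008 = 12.096
Sum: 6×12.011 + 12×1.008 = 84.162 → 84.16 g/mol.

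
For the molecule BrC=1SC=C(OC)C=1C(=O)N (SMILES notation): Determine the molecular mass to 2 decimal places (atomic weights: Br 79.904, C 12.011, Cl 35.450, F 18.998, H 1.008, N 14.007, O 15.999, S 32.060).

236.08 g/mol

First, the molecular formula is C6H6BrNO2S (counting implicit H from valence).
  Br: 1 × 79.904 = 79.904
  C: 6 × 12.011 = 72.066
  H: 6 × 1.008 = 6.048
  N: 1 × 14.007 = 14.007
  O: 2 × 15.999 = 31.998
  S: 1 × 32.060 = 32.060
Sum: 1×79.904 + 6×12.011 + 6×1.008 + 1×14.007 + 2×15.999 + 1×32.060 = 236.083 → 236.08 g/mol.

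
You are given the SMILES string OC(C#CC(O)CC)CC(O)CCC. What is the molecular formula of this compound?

C11H20O3

Walk through each heavy atom and fill implicit hydrogens from standard valence (C 4, N 3, O 2, S 2, halogen 1):
  atom 1: O, bond orders sum to 1 (valence 2) → 1 H
  atom 2: C, bond orders sum to 3 (valence 4) → 1 H
  atom 3: C, bond orders sum to 4 (valence 4) → 0 H
  atom 4: C, bond orders sum to 4 (valence 4) → 0 H
  atom 5: C, bond orders sum to 3 (valence 4) → 1 H
  atom 6: O, bond orders sum to 1 (valence 2) → 1 H
  atom 7: C, bond orders sum to 2 (valence 4) → 2 H
  atom 8: C, bond orders sum to 1 (valence 4) → 3 H
  atom 9: C, bond orders sum to 2 (valence 4) → 2 H
  atom 10: C, bond orders sum to 3 (valence 4) → 1 H
  atom 11: O, bond orders sum to 1 (valence 2) → 1 H
  atom 12: C, bond orders sum to 2 (valence 4) → 2 H
  atom 13: C, bond orders sum to 2 (valence 4) → 2 H
  atom 14: C, bond orders sum to 1 (valence 4) → 3 H
Totals → C:11, H:20, O:3.
In Hill order: C11H20O3.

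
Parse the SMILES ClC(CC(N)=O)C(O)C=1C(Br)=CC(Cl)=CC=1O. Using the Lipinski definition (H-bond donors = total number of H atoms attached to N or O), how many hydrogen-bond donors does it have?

Donors: find every N or O and count the H atoms it carries.
  atom 5 (N): bond orders sum to 1 → 2 H
  atom 6 (O): bond orders sum to 2 → 0 H
  atom 8 (O): bond orders sum to 1 → 1 H
  atom 17 (O): bond orders sum to 1 → 1 H
Lipinski HBD = 4.

4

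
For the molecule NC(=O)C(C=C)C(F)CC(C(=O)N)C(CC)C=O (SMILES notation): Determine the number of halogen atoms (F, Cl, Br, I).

Halogen atoms appear at heavy-atom position 8 (1×F).
Other groups present: 1 aldehyde, 1 alkene, 2 amide.
Halogen count: 1.

1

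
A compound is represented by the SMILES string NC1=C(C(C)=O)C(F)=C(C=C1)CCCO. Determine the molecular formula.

Walk through each heavy atom and fill implicit hydrogens from standard valence (C 4, N 3, O 2, S 2, halogen 1):
  atom 1: N, bond orders sum to 1 (valence 3) → 2 H
  atom 2: C, bond orders sum to 4 (valence 4) → 0 H
  atom 3: C, bond orders sum to 4 (valence 4) → 0 H
  atom 4: C, bond orders sum to 4 (valence 4) → 0 H
  atom 5: C, bond orders sum to 1 (valence 4) → 3 H
  atom 6: O, bond orders sum to 2 (valence 2) → 0 H
  atom 7: C, bond orders sum to 4 (valence 4) → 0 H
  atom 8: F (halogen, monovalent) → 0 H
  atom 9: C, bond orders sum to 4 (valence 4) → 0 H
  atom 10: C, bond orders sum to 3 (valence 4) → 1 H
  atom 11: C, bond orders sum to 3 (valence 4) → 1 H
  atom 12: C, bond orders sum to 2 (valence 4) → 2 H
  atom 13: C, bond orders sum to 2 (valence 4) → 2 H
  atom 14: C, bond orders sum to 2 (valence 4) → 2 H
  atom 15: O, bond orders sum to 1 (valence 2) → 1 H
Totals → C:11, H:14, F:1, N:1, O:2.
In Hill order: C11H14FNO2.

C11H14FNO2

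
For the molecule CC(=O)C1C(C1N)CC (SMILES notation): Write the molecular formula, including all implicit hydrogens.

C7H13NO

Walk through each heavy atom and fill implicit hydrogens from standard valence (C 4, N 3, O 2, S 2, halogen 1):
  atom 1: C, bond orders sum to 1 (valence 4) → 3 H
  atom 2: C, bond orders sum to 4 (valence 4) → 0 H
  atom 3: O, bond orders sum to 2 (valence 2) → 0 H
  atom 4: C, bond orders sum to 3 (valence 4) → 1 H
  atom 5: C, bond orders sum to 3 (valence 4) → 1 H
  atom 6: C, bond orders sum to 3 (valence 4) → 1 H
  atom 7: N, bond orders sum to 1 (valence 3) → 2 H
  atom 8: C, bond orders sum to 2 (valence 4) → 2 H
  atom 9: C, bond orders sum to 1 (valence 4) → 3 H
Totals → C:7, H:13, N:1, O:1.
In Hill order: C7H13NO.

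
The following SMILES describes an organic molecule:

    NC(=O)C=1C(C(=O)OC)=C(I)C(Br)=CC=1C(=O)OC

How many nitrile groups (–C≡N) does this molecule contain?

0

Scan the SMILES for the nitrile motif — none present.
Groups that are present: 1 amide, 2 ester.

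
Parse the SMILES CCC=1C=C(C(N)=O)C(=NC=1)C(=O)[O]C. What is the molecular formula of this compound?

Walk through each heavy atom and fill implicit hydrogens from standard valence (C 4, N 3, O 2, S 2, halogen 1):
  atom 1: C, bond orders sum to 1 (valence 4) → 3 H
  atom 2: C, bond orders sum to 2 (valence 4) → 2 H
  atom 3: C, bond orders sum to 4 (valence 4) → 0 H
  atom 4: C, bond orders sum to 3 (valence 4) → 1 H
  atom 5: C, bond orders sum to 4 (valence 4) → 0 H
  atom 6: C, bond orders sum to 4 (valence 4) → 0 H
  atom 7: N, bond orders sum to 1 (valence 3) → 2 H
  atom 8: O, bond orders sum to 2 (valence 2) → 0 H
  atom 9: C, bond orders sum to 4 (valence 4) → 0 H
  atom 10: N, bond orders sum to 3 (valence 3) → 0 H
  atom 11: C, bond orders sum to 3 (valence 4) → 1 H
  atom 12: C, bond orders sum to 4 (valence 4) → 0 H
  atom 13: O, bond orders sum to 2 (valence 2) → 0 H
  atom 14: O with explicit H count 0
  atom 15: C, bond orders sum to 1 (valence 4) → 3 H
Totals → C:10, H:12, N:2, O:3.
In Hill order: C10H12N2O3.

C10H12N2O3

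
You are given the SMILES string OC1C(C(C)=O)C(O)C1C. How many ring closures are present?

1

In SMILES, each pair of matching ring-closure digits denotes one ring-closing bond; the number of such bonds equals the number of independent rings.
Ring-closure bonds here: 1.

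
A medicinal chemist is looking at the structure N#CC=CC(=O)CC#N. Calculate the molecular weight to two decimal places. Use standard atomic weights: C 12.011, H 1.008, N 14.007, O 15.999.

First, the molecular formula is C6H4N2O (counting implicit H from valence).
  C: 6 × 12.011 = 72.066
  H: 4 × 1.008 = 4.032
  N: 2 × 14.007 = 28.014
  O: 1 × 15.999 = 15.999
Sum: 6×12.011 + 4×1.008 + 2×14.007 + 1×15.999 = 120.111 → 120.11 g/mol.

120.11 g/mol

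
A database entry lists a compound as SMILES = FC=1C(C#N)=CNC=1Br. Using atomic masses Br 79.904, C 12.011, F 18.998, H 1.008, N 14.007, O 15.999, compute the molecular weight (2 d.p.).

188.99 g/mol

First, the molecular formula is C5H2BrFN2 (counting implicit H from valence).
  Br: 1 × 79.904 = 79.904
  C: 5 × 12.011 = 60.055
  F: 1 × 18.998 = 18.998
  H: 2 × 1.008 = 2.016
  N: 2 × 14.007 = 28.014
Sum: 1×79.904 + 5×12.011 + 1×18.998 + 2×1.008 + 2×14.007 = 188.987 → 188.99 g/mol.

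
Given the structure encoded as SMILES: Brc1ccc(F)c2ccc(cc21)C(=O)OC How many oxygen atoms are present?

2

Scan the SMILES for O atoms (remember two-letter symbols like Cl and Br are single atoms).
Oxygen count: 2.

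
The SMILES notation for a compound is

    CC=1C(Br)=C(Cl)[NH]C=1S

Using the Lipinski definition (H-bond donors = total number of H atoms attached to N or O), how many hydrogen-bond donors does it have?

1

Donors: find every N or O and count the H atoms it carries.
  atom 7 (N): bond orders sum to 2 → 1 H
Lipinski HBD = 1.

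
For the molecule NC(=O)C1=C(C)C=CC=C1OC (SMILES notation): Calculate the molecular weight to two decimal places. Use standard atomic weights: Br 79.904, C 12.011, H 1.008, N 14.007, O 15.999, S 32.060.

165.19 g/mol

First, the molecular formula is C9H11NO2 (counting implicit H from valence).
  C: 9 × 12.011 = 108.099
  H: 11 × 1.008 = 11.088
  N: 1 × 14.007 = 14.007
  O: 2 × 15.999 = 31.998
Sum: 9×12.011 + 11×1.008 + 1×14.007 + 2×15.999 = 165.192 → 165.19 g/mol.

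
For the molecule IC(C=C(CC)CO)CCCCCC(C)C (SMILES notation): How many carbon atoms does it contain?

Count every carbon token in the SMILES (each C, including those in ring-closure positions and inside branches).
Carbon count: 14.

14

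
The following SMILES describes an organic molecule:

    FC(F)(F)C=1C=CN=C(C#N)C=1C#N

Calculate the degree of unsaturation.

8

Degree of unsaturation = (number of rings) + (number of π bonds).
Ring closures in the SMILES: 1.
π bonds: 3 double bonds (each 1 DoU), 2 triple bonds (each 2 DoU) → 7 DoU from unsaturation.
Total DoU = 1 + 7 = 8.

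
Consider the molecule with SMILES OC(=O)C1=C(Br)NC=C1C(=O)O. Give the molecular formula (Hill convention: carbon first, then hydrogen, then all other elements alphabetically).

Walk through each heavy atom and fill implicit hydrogens from standard valence (C 4, N 3, O 2, S 2, halogen 1):
  atom 1: O, bond orders sum to 1 (valence 2) → 1 H
  atom 2: C, bond orders sum to 4 (valence 4) → 0 H
  atom 3: O, bond orders sum to 2 (valence 2) → 0 H
  atom 4: C, bond orders sum to 4 (valence 4) → 0 H
  atom 5: C, bond orders sum to 4 (valence 4) → 0 H
  atom 6: Br (halogen, monovalent) → 0 H
  atom 7: N, bond orders sum to 2 (valence 3) → 1 H
  atom 8: C, bond orders sum to 3 (valence 4) → 1 H
  atom 9: C, bond orders sum to 4 (valence 4) → 0 H
  atom 10: C, bond orders sum to 4 (valence 4) → 0 H
  atom 11: O, bond orders sum to 2 (valence 2) → 0 H
  atom 12: O, bond orders sum to 1 (valence 2) → 1 H
Totals → C:6, H:4, Br:1, N:1, O:4.

C6H4BrNO4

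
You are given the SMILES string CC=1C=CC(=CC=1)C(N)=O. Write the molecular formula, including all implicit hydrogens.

Walk through each heavy atom and fill implicit hydrogens from standard valence (C 4, N 3, O 2, S 2, halogen 1):
  atom 1: C, bond orders sum to 1 (valence 4) → 3 H
  atom 2: C, bond orders sum to 4 (valence 4) → 0 H
  atom 3: C, bond orders sum to 3 (valence 4) → 1 H
  atom 4: C, bond orders sum to 3 (valence 4) → 1 H
  atom 5: C, bond orders sum to 4 (valence 4) → 0 H
  atom 6: C, bond orders sum to 3 (valence 4) → 1 H
  atom 7: C, bond orders sum to 3 (valence 4) → 1 H
  atom 8: C, bond orders sum to 4 (valence 4) → 0 H
  atom 9: N, bond orders sum to 1 (valence 3) → 2 H
  atom 10: O, bond orders sum to 2 (valence 2) → 0 H
Totals → C:8, H:9, N:1, O:1.
In Hill order: C8H9NO.

C8H9NO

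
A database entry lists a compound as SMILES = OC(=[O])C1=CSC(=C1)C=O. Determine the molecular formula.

C6H4O3S

Walk through each heavy atom and fill implicit hydrogens from standard valence (C 4, N 3, O 2, S 2, halogen 1):
  atom 1: O, bond orders sum to 1 (valence 2) → 1 H
  atom 2: C, bond orders sum to 4 (valence 4) → 0 H
  atom 3: O with explicit H count 0
  atom 4: C, bond orders sum to 4 (valence 4) → 0 H
  atom 5: C, bond orders sum to 3 (valence 4) → 1 H
  atom 6: S, bond orders sum to 2 (valence 2) → 0 H
  atom 7: C, bond orders sum to 4 (valence 4) → 0 H
  atom 8: C, bond orders sum to 3 (valence 4) → 1 H
  atom 9: C, bond orders sum to 3 (valence 4) → 1 H
  atom 10: O, bond orders sum to 2 (valence 2) → 0 H
Totals → C:6, H:4, O:3, S:1.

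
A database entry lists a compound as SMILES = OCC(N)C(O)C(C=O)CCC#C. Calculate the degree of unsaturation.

Molecular formula: C9H15NO3.
DoU = (2C + 2 + N − H − X) / 2, where X is the halogen count and O/S are ignored.
    = (2·9 + 2 + 1 − 15 − 0) / 2 = 6 / 2 = 3.

3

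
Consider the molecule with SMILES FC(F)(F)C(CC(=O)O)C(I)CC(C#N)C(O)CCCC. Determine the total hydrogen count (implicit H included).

Walk through each heavy atom and fill implicit hydrogens from standard valence (C 4, N 3, O 2, S 2, halogen 1):
  atom 1: F (halogen, monovalent) → 0 H
  atom 2: C, bond orders sum to 4 (valence 4) → 0 H
  atom 3: F (halogen, monovalent) → 0 H
  atom 4: F (halogen, monovalent) → 0 H
  atom 5: C, bond orders sum to 3 (valence 4) → 1 H
  atom 6: C, bond orders sum to 2 (valence 4) → 2 H
  atom 7: C, bond orders sum to 4 (valence 4) → 0 H
  atom 8: O, bond orders sum to 2 (valence 2) → 0 H
  atom 9: O, bond orders sum to 1 (valence 2) → 1 H
  atom 10: C, bond orders sum to 3 (valence 4) → 1 H
  atom 11: I (halogen, monovalent) → 0 H
  atom 12: C, bond orders sum to 2 (valence 4) → 2 H
  atom 13: C, bond orders sum to 3 (valence 4) → 1 H
  atom 14: C, bond orders sum to 4 (valence 4) → 0 H
  atom 15: N, bond orders sum to 3 (valence 3) → 0 H
  atom 16: C, bond orders sum to 3 (valence 4) → 1 H
  atom 17: O, bond orders sum to 1 (valence 2) → 1 H
  atom 18: C, bond orders sum to 2 (valence 4) → 2 H
  atom 19: C, bond orders sum to 2 (valence 4) → 2 H
  atom 20: C, bond orders sum to 2 (valence 4) → 2 H
  atom 21: C, bond orders sum to 1 (valence 4) → 3 H
Total hydrogens: 19.

19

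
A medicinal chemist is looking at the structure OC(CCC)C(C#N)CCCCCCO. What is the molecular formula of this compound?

C12H23NO2

Walk through each heavy atom and fill implicit hydrogens from standard valence (C 4, N 3, O 2, S 2, halogen 1):
  atom 1: O, bond orders sum to 1 (valence 2) → 1 H
  atom 2: C, bond orders sum to 3 (valence 4) → 1 H
  atom 3: C, bond orders sum to 2 (valence 4) → 2 H
  atom 4: C, bond orders sum to 2 (valence 4) → 2 H
  atom 5: C, bond orders sum to 1 (valence 4) → 3 H
  atom 6: C, bond orders sum to 3 (valence 4) → 1 H
  atom 7: C, bond orders sum to 4 (valence 4) → 0 H
  atom 8: N, bond orders sum to 3 (valence 3) → 0 H
  atom 9: C, bond orders sum to 2 (valence 4) → 2 H
  atom 10: C, bond orders sum to 2 (valence 4) → 2 H
  atom 11: C, bond orders sum to 2 (valence 4) → 2 H
  atom 12: C, bond orders sum to 2 (valence 4) → 2 H
  atom 13: C, bond orders sum to 2 (valence 4) → 2 H
  atom 14: C, bond orders sum to 2 (valence 4) → 2 H
  atom 15: O, bond orders sum to 1 (valence 2) → 1 H
Totals → C:12, H:23, N:1, O:2.
In Hill order: C12H23NO2.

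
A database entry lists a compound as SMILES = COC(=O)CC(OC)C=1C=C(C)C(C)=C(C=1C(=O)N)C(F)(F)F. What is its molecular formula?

C15H18F3NO4

Walk through each heavy atom and fill implicit hydrogens from standard valence (C 4, N 3, O 2, S 2, halogen 1):
  atom 1: C, bond orders sum to 1 (valence 4) → 3 H
  atom 2: O, bond orders sum to 2 (valence 2) → 0 H
  atom 3: C, bond orders sum to 4 (valence 4) → 0 H
  atom 4: O, bond orders sum to 2 (valence 2) → 0 H
  atom 5: C, bond orders sum to 2 (valence 4) → 2 H
  atom 6: C, bond orders sum to 3 (valence 4) → 1 H
  atom 7: O, bond orders sum to 2 (valence 2) → 0 H
  atom 8: C, bond orders sum to 1 (valence 4) → 3 H
  atom 9: C, bond orders sum to 4 (valence 4) → 0 H
  atom 10: C, bond orders sum to 3 (valence 4) → 1 H
  atom 11: C, bond orders sum to 4 (valence 4) → 0 H
  atom 12: C, bond orders sum to 1 (valence 4) → 3 H
  atom 13: C, bond orders sum to 4 (valence 4) → 0 H
  atom 14: C, bond orders sum to 1 (valence 4) → 3 H
  atom 15: C, bond orders sum to 4 (valence 4) → 0 H
  atom 16: C, bond orders sum to 4 (valence 4) → 0 H
  atom 17: C, bond orders sum to 4 (valence 4) → 0 H
  atom 18: O, bond orders sum to 2 (valence 2) → 0 H
  atom 19: N, bond orders sum to 1 (valence 3) → 2 H
  atom 20: C, bond orders sum to 4 (valence 4) → 0 H
  atom 21: F (halogen, monovalent) → 0 H
  atom 22: F (halogen, monovalent) → 0 H
  atom 23: F (halogen, monovalent) → 0 H
Totals → C:15, H:18, F:3, N:1, O:4.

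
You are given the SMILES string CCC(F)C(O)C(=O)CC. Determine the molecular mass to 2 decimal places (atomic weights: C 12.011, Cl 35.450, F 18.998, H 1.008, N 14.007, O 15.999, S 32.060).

First, the molecular formula is C7H13FO2 (counting implicit H from valence).
  C: 7 × 12.011 = 84.077
  F: 1 × 18.998 = 18.998
  H: 13 × 1.008 = 13.104
  O: 2 × 15.999 = 31.998
Sum: 7×12.011 + 1×18.998 + 13×1.008 + 2×15.999 = 148.177 → 148.18 g/mol.

148.18 g/mol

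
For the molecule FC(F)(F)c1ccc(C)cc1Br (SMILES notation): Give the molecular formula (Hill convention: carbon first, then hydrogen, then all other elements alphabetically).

C8H6BrF3

Walk through each heavy atom and fill implicit hydrogens from standard valence (C 4, N 3, O 2, S 2, halogen 1); for lowercase aromatic atoms, an aromatic c carries 1 H when it has two neighbours and 0 H with three, and aromatic n carries 0 H:
  atom 1: F (halogen, monovalent) → 0 H
  atom 2: C, bond orders sum to 4 (valence 4) → 0 H
  atom 3: F (halogen, monovalent) → 0 H
  atom 4: F (halogen, monovalent) → 0 H
  atom 5: aromatic c, 3 neighbours → 0 H
  atom 6: aromatic c, 2 neighbours → 1 H
  atom 7: aromatic c, 2 neighbours → 1 H
  atom 8: aromatic c, 3 neighbours → 0 H
  atom 9: C, bond orders sum to 1 (valence 4) → 3 H
  atom 10: aromatic c, 2 neighbours → 1 H
  atom 11: aromatic c, 3 neighbours → 0 H
  atom 12: Br (halogen, monovalent) → 0 H
Totals → C:8, H:6, Br:1, F:3.
In Hill order: C8H6BrF3.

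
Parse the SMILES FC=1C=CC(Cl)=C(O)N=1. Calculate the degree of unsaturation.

4

Degree of unsaturation = (number of rings) + (number of π bonds).
Ring closures in the SMILES: 1.
π bonds: 3 double bonds (each 1 DoU) → 3 DoU from unsaturation.
Total DoU = 1 + 3 = 4.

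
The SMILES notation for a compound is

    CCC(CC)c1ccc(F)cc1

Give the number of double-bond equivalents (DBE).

4

Molecular formula: C11H15F.
DoU = (2C + 2 + N − H − X) / 2, where X is the halogen count and O/S are ignored.
    = (2·11 + 2 + 0 − 15 − 1) / 2 = 8 / 2 = 4.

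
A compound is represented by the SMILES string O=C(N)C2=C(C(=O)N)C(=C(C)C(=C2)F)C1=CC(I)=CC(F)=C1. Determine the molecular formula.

Walk through each heavy atom and fill implicit hydrogens from standard valence (C 4, N 3, O 2, S 2, halogen 1):
  atom 1: O, bond orders sum to 2 (valence 2) → 0 H
  atom 2: C, bond orders sum to 4 (valence 4) → 0 H
  atom 3: N, bond orders sum to 1 (valence 3) → 2 H
  atom 4: C, bond orders sum to 4 (valence 4) → 0 H
  atom 5: C, bond orders sum to 4 (valence 4) → 0 H
  atom 6: C, bond orders sum to 4 (valence 4) → 0 H
  atom 7: O, bond orders sum to 2 (valence 2) → 0 H
  atom 8: N, bond orders sum to 1 (valence 3) → 2 H
  atom 9: C, bond orders sum to 4 (valence 4) → 0 H
  atom 10: C, bond orders sum to 4 (valence 4) → 0 H
  atom 11: C, bond orders sum to 1 (valence 4) → 3 H
  atom 12: C, bond orders sum to 4 (valence 4) → 0 H
  atom 13: C, bond orders sum to 3 (valence 4) → 1 H
  atom 14: F (halogen, monovalent) → 0 H
  atom 15: C, bond orders sum to 4 (valence 4) → 0 H
  atom 16: C, bond orders sum to 3 (valence 4) → 1 H
  atom 17: C, bond orders sum to 4 (valence 4) → 0 H
  atom 18: I (halogen, monovalent) → 0 H
  atom 19: C, bond orders sum to 3 (valence 4) → 1 H
  atom 20: C, bond orders sum to 4 (valence 4) → 0 H
  atom 21: F (halogen, monovalent) → 0 H
  atom 22: C, bond orders sum to 3 (valence 4) → 1 H
Totals → C:15, H:11, F:2, I:1, N:2, O:2.
In Hill order: C15H11F2IN2O2.

C15H11F2IN2O2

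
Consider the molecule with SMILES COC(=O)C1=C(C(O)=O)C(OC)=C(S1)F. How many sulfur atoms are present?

Scan the SMILES for S atoms (remember two-letter symbols like Cl and Br are single atoms).
Sulfur count: 1.

1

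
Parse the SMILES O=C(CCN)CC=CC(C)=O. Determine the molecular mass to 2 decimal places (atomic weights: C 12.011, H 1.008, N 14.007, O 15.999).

155.20 g/mol

First, the molecular formula is C8H13NO2 (counting implicit H from valence).
  C: 8 × 12.011 = 96.088
  H: 13 × 1.008 = 13.104
  N: 1 × 14.007 = 14.007
  O: 2 × 15.999 = 31.998
Sum: 8×12.011 + 13×1.008 + 1×14.007 + 2×15.999 = 155.197 → 155.20 g/mol.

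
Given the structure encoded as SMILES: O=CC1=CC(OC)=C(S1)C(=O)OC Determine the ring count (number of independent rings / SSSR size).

1

In SMILES, each pair of matching ring-closure digits denotes one ring-closing bond; the number of such bonds equals the number of independent rings.
Ring-closure bonds here: 1.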